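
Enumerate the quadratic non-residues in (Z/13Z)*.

2,5,6,7,8,11

Square k = 1,…,6 (k and 13−k give the same square):
1²=1, 2²=4, 3²=9, 4²≡3, 5²≡12, 6²≡10 (mod 13).
The residues are {1, 3, 4, 9, 10, 12}; the non-residues are the remaining 6 nonzero classes.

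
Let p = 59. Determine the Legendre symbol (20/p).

1

Pull out 2^2: since 59 ≡ 3 (mod 8), (2/59) = -1, so (2/59)^2 = +1.
Reciprocity: 5 ≡ 1 and 59 ≡ 3 (mod 4), so (5/59) = +(59/5).
Reduce top mod 5: now compute (4/5).
Pull out 2^2: since 5 ≡ 5 (mod 8), (2/5) = -1, so (2/5)^2 = +1.
Reached (1/5) = 1. Collecting the sign flips along the way, the symbol is +1.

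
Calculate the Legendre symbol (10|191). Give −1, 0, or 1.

1

Euler's criterion: (10/191) ≡ 10^95 (mod 191).
10^2 ≡ 100 (mod 191)
10^4 ≡ 68 (mod 191)
10^8 ≡ 40 (mod 191)
10^16 ≡ 72 (mod 191)
10^32 ≡ 27 (mod 191)
10^64 ≡ 156 (mod 191)
10^95 = 10^(64+16+8+4+2+1) ≡ 1 (mod 191).
Result is 1, so (10/191) = 1.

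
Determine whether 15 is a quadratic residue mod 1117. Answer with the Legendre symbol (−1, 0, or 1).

-1

Reciprocity: 15 ≡ 3 and 1117 ≡ 1 (mod 4), so (15/1117) = +(1117/15).
Reduce top mod 15: now compute (7/15).
Reciprocity: 7 ≡ 3 and 15 ≡ 3 (mod 4), so (7/15) = −(15/7).
Reduce top mod 7: now compute (1/7).
Reached (1/7) = 1. Collecting the sign flips along the way, the symbol is -1.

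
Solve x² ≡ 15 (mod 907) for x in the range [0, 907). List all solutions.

165, 742

Since 907 ≡ 3 (mod 4), a square root of 15 is 15^((907+1)/4) = 15^227 mod 907.
Repeated squaring: 15^2≡225, 15^4≡740, 15^8≡679, 15^16≡285, 15^32≡502, 15^64≡765, 15^128≡210 (mod 907).
15^227 = 15^(128+64+32+2+1) ≡ 742 (mod 907).
Check: 742² = 550564 ≡ 15 (mod 907). The two roots are 165 and 742.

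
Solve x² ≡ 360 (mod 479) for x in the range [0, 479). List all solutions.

Since 479 ≡ 3 (mod 4), a square root of 360 is 360^((479+1)/4) = 360^120 mod 479.
Repeated squaring: 360^2≡270, 360^4≡92, 360^8≡321, 360^16≡56, 360^32≡262, 360^64≡147 (mod 479).
360^120 = 360^(64+32+16+8) ≡ 224 (mod 479).
Check: 224² = 50176 ≡ 360 (mod 479). The two roots are 224 and 255.

224, 255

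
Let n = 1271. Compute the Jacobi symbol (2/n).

Pull out 2: since 1271 ≡ 7 (mod 8), (2/1271) = +1.
Reached (1/1271) = 1. Collecting the sign flips along the way, the symbol is +1.

1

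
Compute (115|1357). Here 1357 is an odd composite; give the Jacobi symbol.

Reciprocity: 115 ≡ 3 and 1357 ≡ 1 (mod 4), so (115/1357) = +(1357/115).
Reduce top mod 115: now compute (92/115).
Pull out 2^2: since 115 ≡ 3 (mod 8), (2/115) = -1, so (2/115)^2 = +1.
Reciprocity: 23 ≡ 3 and 115 ≡ 3 (mod 4), so (23/115) = −(115/23).
Reduce top mod 23: now compute (0/23).
Top reduces to 0: gcd > 1, so the symbol is 0.

0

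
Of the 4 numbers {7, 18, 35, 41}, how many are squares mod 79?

1

(7/79) = -1 → non-residue.
(18/79) = +1 → QR.
(35/79) = -1 → non-residue.
(41/79) = -1 → non-residue.
Total quadratic residues among the 4: 1.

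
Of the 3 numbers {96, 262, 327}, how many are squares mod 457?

(96/457) = +1 → QR.
(262/457) = +1 → QR.
(327/457) = +1 → QR.
Total quadratic residues among the 3: 3.

3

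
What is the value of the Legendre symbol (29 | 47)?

-1

Reciprocity: 29 ≡ 1 and 47 ≡ 3 (mod 4), so (29/47) = +(47/29).
Reduce top mod 29: now compute (18/29).
Pull out 2: since 29 ≡ 5 (mod 8), (2/29) = -1.
Reciprocity: 9 ≡ 1 and 29 ≡ 1 (mod 4), so (9/29) = +(29/9).
Reduce top mod 9: now compute (2/9).
Pull out 2: since 9 ≡ 1 (mod 8), (2/9) = +1.
Reached (1/9) = 1. Collecting the sign flips along the way, the symbol is -1.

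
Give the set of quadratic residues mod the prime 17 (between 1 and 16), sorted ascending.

1,2,4,8,9,13,15,16

Square k = 1,…,8 (k and 17−k give the same square):
1²=1, 2²=4, 3²=9, 4²=16, 5²≡8, 6²≡2, 7²≡15, 8²≡13 (mod 17).
So the quadratic residues mod 17 are {1, 2, 4, 8, 9, 13, 15, 16}.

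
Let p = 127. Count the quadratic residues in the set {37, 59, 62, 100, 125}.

(37/127) = +1 → QR.
(59/127) = -1 → non-residue.
(62/127) = +1 → QR.
(100/127) = +1 → QR.
(125/127) = -1 → non-residue.
Total quadratic residues among the 5: 3.

3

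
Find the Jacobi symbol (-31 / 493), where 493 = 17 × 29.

1

First reduce: -31 ≡ 462 (mod 493).
Pull out 2: since 493 ≡ 5 (mod 8), (2/493) = -1.
Reciprocity: 231 ≡ 3 and 493 ≡ 1 (mod 4), so (231/493) = +(493/231).
Reduce top mod 231: now compute (31/231).
Reciprocity: 31 ≡ 3 and 231 ≡ 3 (mod 4), so (31/231) = −(231/31).
Reduce top mod 31: now compute (14/31).
Pull out 2: since 31 ≡ 7 (mod 8), (2/31) = +1.
Reciprocity: 7 ≡ 3 and 31 ≡ 3 (mod 4), so (7/31) = −(31/7).
Reduce top mod 7: now compute (3/7).
Reciprocity: 3 ≡ 3 and 7 ≡ 3 (mod 4), so (3/7) = −(7/3).
Reduce top mod 3: now compute (1/3).
Reached (1/3) = 1. Collecting the sign flips along the way, the symbol is +1.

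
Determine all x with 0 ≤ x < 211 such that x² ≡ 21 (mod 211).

77, 134

Since 211 ≡ 3 (mod 4), a square root of 21 is 21^((211+1)/4) = 21^53 mod 211.
Repeated squaring: 21^2≡19, 21^4≡150, 21^8≡134, 21^16≡21, 21^32≡19 (mod 211).
21^53 = 21^(32+16+4+1) ≡ 134 (mod 211).
Check: 134² = 17956 ≡ 21 (mod 211). The two roots are 77 and 134.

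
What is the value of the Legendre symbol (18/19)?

-1

Pull out 2: since 19 ≡ 3 (mod 8), (2/19) = -1.
Reciprocity: 9 ≡ 1 and 19 ≡ 3 (mod 4), so (9/19) = +(19/9).
Reduce top mod 9: now compute (1/9).
Reached (1/9) = 1. Collecting the sign flips along the way, the symbol is -1.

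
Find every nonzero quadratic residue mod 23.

Square k = 1,…,11 (k and 23−k give the same square):
1²=1, 2²=4, 3²=9, 4²=16, 5²≡2, 6²≡13, 7²≡3, 8²≡18, 9²≡12, 10²≡8, 11²≡6 (mod 23).
So the quadratic residues mod 23 are {1, 2, 3, 4, 6, 8, 9, 12, 13, 16, 18}.

1, 2, 3, 4, 6, 8, 9, 12, 13, 16, 18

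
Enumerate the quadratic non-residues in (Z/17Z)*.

Square k = 1,…,8 (k and 17−k give the same square):
1²=1, 2²=4, 3²=9, 4²=16, 5²≡8, 6²≡2, 7²≡15, 8²≡13 (mod 17).
The residues are {1, 2, 4, 8, 9, 13, 15, 16}; the non-residues are the remaining 8 nonzero classes.

3 5 6 7 10 11 12 14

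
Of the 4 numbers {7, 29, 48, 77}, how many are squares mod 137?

(7/137) = +1 → QR.
(29/137) = -1 → non-residue.
(48/137) = -1 → non-residue.
(77/137) = +1 → QR.
Total quadratic residues among the 4: 2.

2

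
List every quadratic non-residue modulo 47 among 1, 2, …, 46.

5, 10, 11, 13, 15, 19, 20, 22, 23, 26, 29, 30, 31, 33, 35, 38, 39, 40, 41, 43, 44, 45, 46

Square k = 1,…,23 (k and 47−k give the same square):
1²=1, 2²=4, 3²=9, 4²=16, 5²=25, 6²=36, 7²≡2, 8²≡17, 9²≡34, 10²≡6, 11²≡27, 12²≡3, 13²≡28, 14²≡8, 15²≡37, 16²≡21, 17²≡7, 18²≡42, 19²≡32, 20²≡24, 21²≡18, 22²≡14, 23²≡12 (mod 47).
The residues are {1, 2, 3, 4, 6, 7, 8, 9, 12, 14, 16, 17, 18, 21, 24, 25, 27, 28, 32, 34, 36, 37, 42}; the non-residues are the remaining 23 nonzero classes.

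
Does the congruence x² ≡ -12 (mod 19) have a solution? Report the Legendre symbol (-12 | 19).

1

Euler's criterion: (-12/19) ≡ 7^9 (mod 19).
7^2 ≡ 11 (mod 19)
7^4 ≡ 7 (mod 19)
7^8 ≡ 11 (mod 19)
7^9 = 7^(8+1) ≡ 1 (mod 19).
Result is 1, so (-12/19) = 1.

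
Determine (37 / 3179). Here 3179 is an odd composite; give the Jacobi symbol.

1

Reciprocity: 37 ≡ 1 and 3179 ≡ 3 (mod 4), so (37/3179) = +(3179/37).
Reduce top mod 37: now compute (34/37).
Pull out 2: since 37 ≡ 5 (mod 8), (2/37) = -1.
Reciprocity: 17 ≡ 1 and 37 ≡ 1 (mod 4), so (17/37) = +(37/17).
Reduce top mod 17: now compute (3/17).
Reciprocity: 3 ≡ 3 and 17 ≡ 1 (mod 4), so (3/17) = +(17/3).
Reduce top mod 3: now compute (2/3).
Pull out 2: since 3 ≡ 3 (mod 8), (2/3) = -1.
Reached (1/3) = 1. Collecting the sign flips along the way, the symbol is +1.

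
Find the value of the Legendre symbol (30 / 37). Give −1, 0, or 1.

Pull out 2: since 37 ≡ 5 (mod 8), (2/37) = -1.
Reciprocity: 15 ≡ 3 and 37 ≡ 1 (mod 4), so (15/37) = +(37/15).
Reduce top mod 15: now compute (7/15).
Reciprocity: 7 ≡ 3 and 15 ≡ 3 (mod 4), so (7/15) = −(15/7).
Reduce top mod 7: now compute (1/7).
Reached (1/7) = 1. Collecting the sign flips along the way, the symbol is +1.

1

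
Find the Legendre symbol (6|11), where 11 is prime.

Pull out 2: since 11 ≡ 3 (mod 8), (2/11) = -1.
Reciprocity: 3 ≡ 3 and 11 ≡ 3 (mod 4), so (3/11) = −(11/3).
Reduce top mod 3: now compute (2/3).
Pull out 2: since 3 ≡ 3 (mod 8), (2/3) = -1.
Reached (1/3) = 1. Collecting the sign flips along the way, the symbol is -1.

-1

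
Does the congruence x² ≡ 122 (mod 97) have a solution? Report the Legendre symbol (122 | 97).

First reduce: 122 ≡ 25 (mod 97).
Reciprocity: 25 ≡ 1 and 97 ≡ 1 (mod 4), so (25/97) = +(97/25).
Reduce top mod 25: now compute (22/25).
Pull out 2: since 25 ≡ 1 (mod 8), (2/25) = +1.
Reciprocity: 11 ≡ 3 and 25 ≡ 1 (mod 4), so (11/25) = +(25/11).
Reduce top mod 11: now compute (3/11).
Reciprocity: 3 ≡ 3 and 11 ≡ 3 (mod 4), so (3/11) = −(11/3).
Reduce top mod 3: now compute (2/3).
Pull out 2: since 3 ≡ 3 (mod 8), (2/3) = -1.
Reached (1/3) = 1. Collecting the sign flips along the way, the symbol is +1.

1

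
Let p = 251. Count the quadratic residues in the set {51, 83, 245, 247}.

(51/251) = +1 → QR.
(83/251) = +1 → QR.
(245/251) = +1 → QR.
(247/251) = -1 → non-residue.
Total quadratic residues among the 4: 3.

3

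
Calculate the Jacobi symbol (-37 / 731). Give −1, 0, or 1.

First reduce: -37 ≡ 694 (mod 731).
Pull out 2: since 731 ≡ 3 (mod 8), (2/731) = -1.
Reciprocity: 347 ≡ 3 and 731 ≡ 3 (mod 4), so (347/731) = −(731/347).
Reduce top mod 347: now compute (37/347).
Reciprocity: 37 ≡ 1 and 347 ≡ 3 (mod 4), so (37/347) = +(347/37).
Reduce top mod 37: now compute (14/37).
Pull out 2: since 37 ≡ 5 (mod 8), (2/37) = -1.
Reciprocity: 7 ≡ 3 and 37 ≡ 1 (mod 4), so (7/37) = +(37/7).
Reduce top mod 7: now compute (2/7).
Pull out 2: since 7 ≡ 7 (mod 8), (2/7) = +1.
Reached (1/7) = 1. Collecting the sign flips along the way, the symbol is -1.

-1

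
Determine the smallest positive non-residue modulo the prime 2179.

2

(2/2179) = −1, so 2 is the smallest positive non-residue mod 2179.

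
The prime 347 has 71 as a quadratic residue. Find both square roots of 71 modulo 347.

Since 347 ≡ 3 (mod 4), a square root of 71 is 71^((347+1)/4) = 71^87 mod 347.
Repeated squaring: 71^2≡183, 71^4≡177, 71^8≡99, 71^16≡85, 71^32≡285, 71^64≡27 (mod 347).
71^87 = 71^(64+16+4+2+1) ≡ 297 (mod 347).
Check: 297² = 88209 ≡ 71 (mod 347). The two roots are 50 and 297.

50, 297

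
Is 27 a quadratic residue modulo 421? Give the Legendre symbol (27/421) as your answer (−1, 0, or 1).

1

Reciprocity: 27 ≡ 3 and 421 ≡ 1 (mod 4), so (27/421) = +(421/27).
Reduce top mod 27: now compute (16/27).
Pull out 2^4: since 27 ≡ 3 (mod 8), (2/27) = -1, so (2/27)^4 = +1.
Reached (1/27) = 1. Collecting the sign flips along the way, the symbol is +1.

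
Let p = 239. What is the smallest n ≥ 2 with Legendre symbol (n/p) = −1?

7

(2/239) = +1, so 2 is a residue.
(3/239) = +1, so 3 is a residue.
(4/239) = +1, so 4 is a residue.
(5/239) = +1, so 5 is a residue.
(6/239) = +1, so 6 is a residue.
(7/239) = −1, so 7 is the smallest positive non-residue mod 239.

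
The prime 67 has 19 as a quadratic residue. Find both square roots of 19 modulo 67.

32, 35

Since 67 ≡ 3 (mod 4), a square root of 19 is 19^((67+1)/4) = 19^17 mod 67.
Repeated squaring: 19^2≡26, 19^4≡6, 19^8≡36, 19^16≡23 (mod 67).
19^17 = 19^(16+1) ≡ 35 (mod 67).
Check: 35² = 1225 ≡ 19 (mod 67). The two roots are 32 and 35.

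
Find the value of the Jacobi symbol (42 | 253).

Pull out 2: since 253 ≡ 5 (mod 8), (2/253) = -1.
Reciprocity: 21 ≡ 1 and 253 ≡ 1 (mod 4), so (21/253) = +(253/21).
Reduce top mod 21: now compute (1/21).
Reached (1/21) = 1. Collecting the sign flips along the way, the symbol is -1.

-1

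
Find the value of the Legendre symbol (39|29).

-1

Euler's criterion: (39/29) ≡ 10^14 (mod 29).
10^2 ≡ 13 (mod 29)
10^4 ≡ 24 (mod 29)
10^8 ≡ 25 (mod 29)
10^14 = 10^(8+4+2) ≡ 28 (mod 29).
Result is 28 ≡ −1, so (39/29) = −1.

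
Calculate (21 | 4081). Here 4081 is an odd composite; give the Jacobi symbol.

Reciprocity: 21 ≡ 1 and 4081 ≡ 1 (mod 4), so (21/4081) = +(4081/21).
Reduce top mod 21: now compute (7/21).
Reciprocity: 7 ≡ 3 and 21 ≡ 1 (mod 4), so (7/21) = +(21/7).
Reduce top mod 7: now compute (0/7).
Top reduces to 0: gcd > 1, so the symbol is 0.

0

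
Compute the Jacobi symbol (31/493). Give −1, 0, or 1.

1

Reciprocity: 31 ≡ 3 and 493 ≡ 1 (mod 4), so (31/493) = +(493/31).
Reduce top mod 31: now compute (28/31).
Pull out 2^2: since 31 ≡ 7 (mod 8), (2/31) = +1, so (2/31)^2 = +1.
Reciprocity: 7 ≡ 3 and 31 ≡ 3 (mod 4), so (7/31) = −(31/7).
Reduce top mod 7: now compute (3/7).
Reciprocity: 3 ≡ 3 and 7 ≡ 3 (mod 4), so (3/7) = −(7/3).
Reduce top mod 3: now compute (1/3).
Reached (1/3) = 1. Collecting the sign flips along the way, the symbol is +1.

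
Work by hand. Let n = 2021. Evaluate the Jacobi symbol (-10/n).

-1

First reduce: -10 ≡ 2011 (mod 2021).
Reciprocity: 2011 ≡ 3 and 2021 ≡ 1 (mod 4), so (2011/2021) = +(2021/2011).
Reduce top mod 2011: now compute (10/2011).
Pull out 2: since 2011 ≡ 3 (mod 8), (2/2011) = -1.
Reciprocity: 5 ≡ 1 and 2011 ≡ 3 (mod 4), so (5/2011) = +(2011/5).
Reduce top mod 5: now compute (1/5).
Reached (1/5) = 1. Collecting the sign flips along the way, the symbol is -1.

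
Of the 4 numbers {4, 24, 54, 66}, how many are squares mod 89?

1

(4/89) = +1 → QR.
(24/89) = -1 → non-residue.
(54/89) = -1 → non-residue.
(66/89) = -1 → non-residue.
Total quadratic residues among the 4: 1.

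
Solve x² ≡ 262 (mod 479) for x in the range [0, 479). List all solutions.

56, 423

Since 479 ≡ 3 (mod 4), a square root of 262 is 262^((479+1)/4) = 262^120 mod 479.
Repeated squaring: 262^2≡147, 262^4≡54, 262^8≡42, 262^16≡327, 262^32≡112, 262^64≡90 (mod 479).
262^120 = 262^(64+32+16+8) ≡ 56 (mod 479).
Check: 56² = 3136 ≡ 262 (mod 479). The two roots are 56 and 423.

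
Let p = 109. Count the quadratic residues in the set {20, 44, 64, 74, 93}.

(20/109) = +1 → QR.
(44/109) = -1 → non-residue.
(64/109) = +1 → QR.
(74/109) = +1 → QR.
(93/109) = +1 → QR.
Total quadratic residues among the 5: 4.

4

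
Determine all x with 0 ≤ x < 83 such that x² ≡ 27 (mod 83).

Since 83 ≡ 3 (mod 4), a square root of 27 is 27^((83+1)/4) = 27^21 mod 83.
Repeated squaring: 27^2≡65, 27^4≡75, 27^8≡64, 27^16≡29 (mod 83).
27^21 = 27^(16+4+1) ≡ 44 (mod 83).
Check: 44² = 1936 ≡ 27 (mod 83). The two roots are 39 and 44.

39, 44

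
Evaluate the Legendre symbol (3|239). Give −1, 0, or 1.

1

Reciprocity: 3 ≡ 3 and 239 ≡ 3 (mod 4), so (3/239) = −(239/3).
Reduce top mod 3: now compute (2/3).
Pull out 2: since 3 ≡ 3 (mod 8), (2/3) = -1.
Reached (1/3) = 1. Collecting the sign flips along the way, the symbol is +1.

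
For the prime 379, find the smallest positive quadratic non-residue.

(2/379) = −1, so 2 is the smallest positive non-residue mod 379.

2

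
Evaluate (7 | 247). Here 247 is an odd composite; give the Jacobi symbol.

Reciprocity: 7 ≡ 3 and 247 ≡ 3 (mod 4), so (7/247) = −(247/7).
Reduce top mod 7: now compute (2/7).
Pull out 2: since 7 ≡ 7 (mod 8), (2/7) = +1.
Reached (1/7) = 1. Collecting the sign flips along the way, the symbol is -1.

-1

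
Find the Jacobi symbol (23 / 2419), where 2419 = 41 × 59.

-1

Reciprocity: 23 ≡ 3 and 2419 ≡ 3 (mod 4), so (23/2419) = −(2419/23).
Reduce top mod 23: now compute (4/23).
Pull out 2^2: since 23 ≡ 7 (mod 8), (2/23) = +1, so (2/23)^2 = +1.
Reached (1/23) = 1. Collecting the sign flips along the way, the symbol is -1.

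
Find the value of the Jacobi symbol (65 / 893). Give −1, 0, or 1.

Reciprocity: 65 ≡ 1 and 893 ≡ 1 (mod 4), so (65/893) = +(893/65).
Reduce top mod 65: now compute (48/65).
Pull out 2^4: since 65 ≡ 1 (mod 8), (2/65) = +1, so (2/65)^4 = +1.
Reciprocity: 3 ≡ 3 and 65 ≡ 1 (mod 4), so (3/65) = +(65/3).
Reduce top mod 3: now compute (2/3).
Pull out 2: since 3 ≡ 3 (mod 8), (2/3) = -1.
Reached (1/3) = 1. Collecting the sign flips along the way, the symbol is -1.

-1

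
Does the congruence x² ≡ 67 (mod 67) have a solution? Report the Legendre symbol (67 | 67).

0

First reduce: 67 ≡ 0 (mod 67).
Top reduces to 0: gcd > 1, so the symbol is 0.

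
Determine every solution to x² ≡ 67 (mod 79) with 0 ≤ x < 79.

Since 79 ≡ 3 (mod 4), a square root of 67 is 67^((79+1)/4) = 67^20 mod 79.
Repeated squaring: 67^2≡65, 67^4≡38, 67^8≡22, 67^16≡10 (mod 79).
67^20 = 67^(16+4) ≡ 64 (mod 79).
Check: 64² = 4096 ≡ 67 (mod 79). The two roots are 15 and 64.

15, 64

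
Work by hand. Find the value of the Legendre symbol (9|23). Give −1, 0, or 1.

1

Euler's criterion: (9/23) ≡ 9^11 (mod 23).
9^2 ≡ 12 (mod 23)
9^4 ≡ 6 (mod 23)
9^8 ≡ 13 (mod 23)
9^11 = 9^(8+2+1) ≡ 1 (mod 23).
Result is 1, so (9/23) = 1.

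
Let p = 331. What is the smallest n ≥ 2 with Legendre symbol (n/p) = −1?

2

(2/331) = −1, so 2 is the smallest positive non-residue mod 331.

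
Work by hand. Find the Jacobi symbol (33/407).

Reciprocity: 33 ≡ 1 and 407 ≡ 3 (mod 4), so (33/407) = +(407/33).
Reduce top mod 33: now compute (11/33).
Reciprocity: 11 ≡ 3 and 33 ≡ 1 (mod 4), so (11/33) = +(33/11).
Reduce top mod 11: now compute (0/11).
Top reduces to 0: gcd > 1, so the symbol is 0.

0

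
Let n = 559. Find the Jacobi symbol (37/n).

1

Reciprocity: 37 ≡ 1 and 559 ≡ 3 (mod 4), so (37/559) = +(559/37).
Reduce top mod 37: now compute (4/37).
Pull out 2^2: since 37 ≡ 5 (mod 8), (2/37) = -1, so (2/37)^2 = +1.
Reached (1/37) = 1. Collecting the sign flips along the way, the symbol is +1.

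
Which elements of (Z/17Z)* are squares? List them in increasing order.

Square k = 1,…,8 (k and 17−k give the same square):
1²=1, 2²=4, 3²=9, 4²=16, 5²≡8, 6²≡2, 7²≡15, 8²≡13 (mod 17).
So the quadratic residues mod 17 are {1, 2, 4, 8, 9, 13, 15, 16}.

1,2,4,8,9,13,15,16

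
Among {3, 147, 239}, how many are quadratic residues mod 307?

0

(3/307) = -1 → non-residue.
(147/307) = -1 → non-residue.
(239/307) = -1 → non-residue.
Total quadratic residues among the 3: 0.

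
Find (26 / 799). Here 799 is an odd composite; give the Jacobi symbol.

Pull out 2: since 799 ≡ 7 (mod 8), (2/799) = +1.
Reciprocity: 13 ≡ 1 and 799 ≡ 3 (mod 4), so (13/799) = +(799/13).
Reduce top mod 13: now compute (6/13).
Pull out 2: since 13 ≡ 5 (mod 8), (2/13) = -1.
Reciprocity: 3 ≡ 3 and 13 ≡ 1 (mod 4), so (3/13) = +(13/3).
Reduce top mod 3: now compute (1/3).
Reached (1/3) = 1. Collecting the sign flips along the way, the symbol is -1.

-1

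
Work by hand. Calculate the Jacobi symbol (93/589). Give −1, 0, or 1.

0

Reciprocity: 93 ≡ 1 and 589 ≡ 1 (mod 4), so (93/589) = +(589/93).
Reduce top mod 93: now compute (31/93).
Reciprocity: 31 ≡ 3 and 93 ≡ 1 (mod 4), so (31/93) = +(93/31).
Reduce top mod 31: now compute (0/31).
Top reduces to 0: gcd > 1, so the symbol is 0.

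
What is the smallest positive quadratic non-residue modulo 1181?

2

(2/1181) = −1, so 2 is the smallest positive non-residue mod 1181.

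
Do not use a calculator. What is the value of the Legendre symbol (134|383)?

1

Pull out 2: since 383 ≡ 7 (mod 8), (2/383) = +1.
Reciprocity: 67 ≡ 3 and 383 ≡ 3 (mod 4), so (67/383) = −(383/67).
Reduce top mod 67: now compute (48/67).
Pull out 2^4: since 67 ≡ 3 (mod 8), (2/67) = -1, so (2/67)^4 = +1.
Reciprocity: 3 ≡ 3 and 67 ≡ 3 (mod 4), so (3/67) = −(67/3).
Reduce top mod 3: now compute (1/3).
Reached (1/3) = 1. Collecting the sign flips along the way, the symbol is +1.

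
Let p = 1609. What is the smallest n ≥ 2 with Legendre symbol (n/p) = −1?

(2/1609) = +1, so 2 is a residue.
(3/1609) = +1, so 3 is a residue.
(4/1609) = +1, so 4 is a residue.
(5/1609) = +1, so 5 is a residue.
(6/1609) = +1, so 6 is a residue.
(7/1609) = −1, so 7 is the smallest positive non-residue mod 1609.

7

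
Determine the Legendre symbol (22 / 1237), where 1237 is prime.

Pull out 2: since 1237 ≡ 5 (mod 8), (2/1237) = -1.
Reciprocity: 11 ≡ 3 and 1237 ≡ 1 (mod 4), so (11/1237) = +(1237/11).
Reduce top mod 11: now compute (5/11).
Reciprocity: 5 ≡ 1 and 11 ≡ 3 (mod 4), so (5/11) = +(11/5).
Reduce top mod 5: now compute (1/5).
Reached (1/5) = 1. Collecting the sign flips along the way, the symbol is -1.

-1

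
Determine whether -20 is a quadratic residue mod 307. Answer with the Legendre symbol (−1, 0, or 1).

First reduce: -20 ≡ 287 (mod 307).
Reciprocity: 287 ≡ 3 and 307 ≡ 3 (mod 4), so (287/307) = −(307/287).
Reduce top mod 287: now compute (20/287).
Pull out 2^2: since 287 ≡ 7 (mod 8), (2/287) = +1, so (2/287)^2 = +1.
Reciprocity: 5 ≡ 1 and 287 ≡ 3 (mod 4), so (5/287) = +(287/5).
Reduce top mod 5: now compute (2/5).
Pull out 2: since 5 ≡ 5 (mod 8), (2/5) = -1.
Reached (1/5) = 1. Collecting the sign flips along the way, the symbol is +1.

1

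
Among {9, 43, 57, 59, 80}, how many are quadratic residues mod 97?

2

(9/97) = +1 → QR.
(43/97) = +1 → QR.
(57/97) = -1 → non-residue.
(59/97) = -1 → non-residue.
(80/97) = -1 → non-residue.
Total quadratic residues among the 5: 2.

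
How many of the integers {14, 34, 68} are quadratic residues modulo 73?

(14/73) = -1 → non-residue.
(34/73) = -1 → non-residue.
(68/73) = -1 → non-residue.
Total quadratic residues among the 3: 0.

0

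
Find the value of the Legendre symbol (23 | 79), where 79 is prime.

Euler's criterion: (23/79) ≡ 23^39 (mod 79).
23^2 ≡ 55 (mod 79)
23^4 ≡ 23 (mod 79)
23^8 ≡ 55 (mod 79)
23^16 ≡ 23 (mod 79)
23^32 ≡ 55 (mod 79)
23^39 = 23^(32+4+2+1) ≡ 1 (mod 79).
Result is 1, so (23/79) = 1.

1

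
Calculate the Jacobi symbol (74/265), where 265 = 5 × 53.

-1

Pull out 2: since 265 ≡ 1 (mod 8), (2/265) = +1.
Reciprocity: 37 ≡ 1 and 265 ≡ 1 (mod 4), so (37/265) = +(265/37).
Reduce top mod 37: now compute (6/37).
Pull out 2: since 37 ≡ 5 (mod 8), (2/37) = -1.
Reciprocity: 3 ≡ 3 and 37 ≡ 1 (mod 4), so (3/37) = +(37/3).
Reduce top mod 3: now compute (1/3).
Reached (1/3) = 1. Collecting the sign flips along the way, the symbol is -1.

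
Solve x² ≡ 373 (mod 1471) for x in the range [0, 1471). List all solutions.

634, 837

Since 1471 ≡ 3 (mod 4), a square root of 373 is 373^((1471+1)/4) = 373^368 mod 1471.
Repeated squaring: 373^2≡855, 373^4≡1409, 373^8≡902, 373^16≡141, 373^32≡758, 373^64≡874, 373^128≡427, 373^256≡1396 (mod 1471).
373^368 = 373^(256+64+32+16) ≡ 837 (mod 1471).
Check: 837² = 700569 ≡ 373 (mod 1471). The two roots are 634 and 837.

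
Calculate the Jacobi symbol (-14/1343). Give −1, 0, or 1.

-1

First reduce: -14 ≡ 1329 (mod 1343).
Reciprocity: 1329 ≡ 1 and 1343 ≡ 3 (mod 4), so (1329/1343) = +(1343/1329).
Reduce top mod 1329: now compute (14/1329).
Pull out 2: since 1329 ≡ 1 (mod 8), (2/1329) = +1.
Reciprocity: 7 ≡ 3 and 1329 ≡ 1 (mod 4), so (7/1329) = +(1329/7).
Reduce top mod 7: now compute (6/7).
Pull out 2: since 7 ≡ 7 (mod 8), (2/7) = +1.
Reciprocity: 3 ≡ 3 and 7 ≡ 3 (mod 4), so (3/7) = −(7/3).
Reduce top mod 3: now compute (1/3).
Reached (1/3) = 1. Collecting the sign flips along the way, the symbol is -1.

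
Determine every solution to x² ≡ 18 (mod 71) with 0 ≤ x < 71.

35, 36

Since 71 ≡ 3 (mod 4), a square root of 18 is 18^((71+1)/4) = 18^18 mod 71.
Repeated squaring: 18^2≡40, 18^4≡38, 18^8≡24, 18^16≡8 (mod 71).
18^18 = 18^(16+2) ≡ 36 (mod 71).
Check: 36² = 1296 ≡ 18 (mod 71). The two roots are 35 and 36.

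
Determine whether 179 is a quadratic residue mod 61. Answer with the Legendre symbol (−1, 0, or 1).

1

First reduce: 179 ≡ 57 (mod 61).
Reciprocity: 57 ≡ 1 and 61 ≡ 1 (mod 4), so (57/61) = +(61/57).
Reduce top mod 57: now compute (4/57).
Pull out 2^2: since 57 ≡ 1 (mod 8), (2/57) = +1, so (2/57)^2 = +1.
Reached (1/57) = 1. Collecting the sign flips along the way, the symbol is +1.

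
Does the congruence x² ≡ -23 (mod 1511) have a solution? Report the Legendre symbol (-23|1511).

1

First reduce: -23 ≡ 1488 (mod 1511).
Pull out 2^4: since 1511 ≡ 7 (mod 8), (2/1511) = +1, so (2/1511)^4 = +1.
Reciprocity: 93 ≡ 1 and 1511 ≡ 3 (mod 4), so (93/1511) = +(1511/93).
Reduce top mod 93: now compute (23/93).
Reciprocity: 23 ≡ 3 and 93 ≡ 1 (mod 4), so (23/93) = +(93/23).
Reduce top mod 23: now compute (1/23).
Reached (1/23) = 1. Collecting the sign flips along the way, the symbol is +1.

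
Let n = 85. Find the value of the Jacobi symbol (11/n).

Reciprocity: 11 ≡ 3 and 85 ≡ 1 (mod 4), so (11/85) = +(85/11).
Reduce top mod 11: now compute (8/11).
Pull out 2^3: since 11 ≡ 3 (mod 8), (2/11) = -1, so (2/11)^3 = -1.
Reached (1/11) = 1. Collecting the sign flips along the way, the symbol is -1.

-1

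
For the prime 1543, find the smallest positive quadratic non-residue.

(2/1543) = +1, so 2 is a residue.
(3/1543) = −1, so 3 is the smallest positive non-residue mod 1543.

3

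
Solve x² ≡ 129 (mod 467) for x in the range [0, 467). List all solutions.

Since 467 ≡ 3 (mod 4), a square root of 129 is 129^((467+1)/4) = 129^117 mod 467.
Repeated squaring: 129^2≡296, 129^4≡287, 129^8≡177, 129^16≡40, 129^32≡199, 129^64≡373 (mod 467).
129^117 = 129^(64+32+16+4+1) ≡ 230 (mod 467).
Check: 230² = 52900 ≡ 129 (mod 467). The two roots are 230 and 237.

230, 237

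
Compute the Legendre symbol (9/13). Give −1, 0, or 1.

1

Reciprocity: 9 ≡ 1 and 13 ≡ 1 (mod 4), so (9/13) = +(13/9).
Reduce top mod 9: now compute (4/9).
Pull out 2^2: since 9 ≡ 1 (mod 8), (2/9) = +1, so (2/9)^2 = +1.
Reached (1/9) = 1. Collecting the sign flips along the way, the symbol is +1.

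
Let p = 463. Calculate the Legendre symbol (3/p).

Euler's criterion: (3/463) ≡ 3^231 (mod 463).
3^2 ≡ 9 (mod 463)
3^4 ≡ 81 (mod 463)
3^8 ≡ 79 (mod 463)
3^16 ≡ 222 (mod 463)
3^32 ≡ 206 (mod 463)
3^64 ≡ 303 (mod 463)
3^128 ≡ 135 (mod 463)
3^231 = 3^(128+64+32+4+2+1) ≡ 462 (mod 463).
Result is 462 ≡ −1, so (3/463) = −1.

-1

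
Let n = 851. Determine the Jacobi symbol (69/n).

0

Reciprocity: 69 ≡ 1 and 851 ≡ 3 (mod 4), so (69/851) = +(851/69).
Reduce top mod 69: now compute (23/69).
Reciprocity: 23 ≡ 3 and 69 ≡ 1 (mod 4), so (23/69) = +(69/23).
Reduce top mod 23: now compute (0/23).
Top reduces to 0: gcd > 1, so the symbol is 0.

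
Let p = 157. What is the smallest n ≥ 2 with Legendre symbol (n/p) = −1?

2

(2/157) = −1, so 2 is the smallest positive non-residue mod 157.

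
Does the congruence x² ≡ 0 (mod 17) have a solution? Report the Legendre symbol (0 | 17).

Top reduces to 0: gcd > 1, so the symbol is 0.

0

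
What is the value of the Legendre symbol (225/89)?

1

Euler's criterion: (225/89) ≡ 47^44 (mod 89).
47^2 ≡ 73 (mod 89)
47^4 ≡ 78 (mod 89)
47^8 ≡ 32 (mod 89)
47^16 ≡ 45 (mod 89)
47^32 ≡ 67 (mod 89)
47^44 = 47^(32+8+4) ≡ 1 (mod 89).
Result is 1, so (225/89) = 1.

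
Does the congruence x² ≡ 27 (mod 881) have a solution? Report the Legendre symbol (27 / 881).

-1

Reciprocity: 27 ≡ 3 and 881 ≡ 1 (mod 4), so (27/881) = +(881/27).
Reduce top mod 27: now compute (17/27).
Reciprocity: 17 ≡ 1 and 27 ≡ 3 (mod 4), so (17/27) = +(27/17).
Reduce top mod 17: now compute (10/17).
Pull out 2: since 17 ≡ 1 (mod 8), (2/17) = +1.
Reciprocity: 5 ≡ 1 and 17 ≡ 1 (mod 4), so (5/17) = +(17/5).
Reduce top mod 5: now compute (2/5).
Pull out 2: since 5 ≡ 5 (mod 8), (2/5) = -1.
Reached (1/5) = 1. Collecting the sign flips along the way, the symbol is -1.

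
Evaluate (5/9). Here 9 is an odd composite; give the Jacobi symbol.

Reciprocity: 5 ≡ 1 and 9 ≡ 1 (mod 4), so (5/9) = +(9/5).
Reduce top mod 5: now compute (4/5).
Pull out 2^2: since 5 ≡ 5 (mod 8), (2/5) = -1, so (2/5)^2 = +1.
Reached (1/5) = 1. Collecting the sign flips along the way, the symbol is +1.

1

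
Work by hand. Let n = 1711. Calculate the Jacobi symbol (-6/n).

First reduce: -6 ≡ 1705 (mod 1711).
Reciprocity: 1705 ≡ 1 and 1711 ≡ 3 (mod 4), so (1705/1711) = +(1711/1705).
Reduce top mod 1705: now compute (6/1705).
Pull out 2: since 1705 ≡ 1 (mod 8), (2/1705) = +1.
Reciprocity: 3 ≡ 3 and 1705 ≡ 1 (mod 4), so (3/1705) = +(1705/3).
Reduce top mod 3: now compute (1/3).
Reached (1/3) = 1. Collecting the sign flips along the way, the symbol is +1.

1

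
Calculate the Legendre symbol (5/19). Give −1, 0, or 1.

Reciprocity: 5 ≡ 1 and 19 ≡ 3 (mod 4), so (5/19) = +(19/5).
Reduce top mod 5: now compute (4/5).
Pull out 2^2: since 5 ≡ 5 (mod 8), (2/5) = -1, so (2/5)^2 = +1.
Reached (1/5) = 1. Collecting the sign flips along the way, the symbol is +1.

1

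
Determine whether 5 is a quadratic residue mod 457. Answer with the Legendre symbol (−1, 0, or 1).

-1

Reciprocity: 5 ≡ 1 and 457 ≡ 1 (mod 4), so (5/457) = +(457/5).
Reduce top mod 5: now compute (2/5).
Pull out 2: since 5 ≡ 5 (mod 8), (2/5) = -1.
Reached (1/5) = 1. Collecting the sign flips along the way, the symbol is -1.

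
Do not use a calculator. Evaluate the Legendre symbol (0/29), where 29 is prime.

0

Top reduces to 0: gcd > 1, so the symbol is 0.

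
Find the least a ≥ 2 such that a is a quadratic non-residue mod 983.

(2/983) = +1, so 2 is a residue.
(3/983) = +1, so 3 is a residue.
(4/983) = +1, so 4 is a residue.
(5/983) = −1, so 5 is the smallest positive non-residue mod 983.

5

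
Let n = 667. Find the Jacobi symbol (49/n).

1

Reciprocity: 49 ≡ 1 and 667 ≡ 3 (mod 4), so (49/667) = +(667/49).
Reduce top mod 49: now compute (30/49).
Pull out 2: since 49 ≡ 1 (mod 8), (2/49) = +1.
Reciprocity: 15 ≡ 3 and 49 ≡ 1 (mod 4), so (15/49) = +(49/15).
Reduce top mod 15: now compute (4/15).
Pull out 2^2: since 15 ≡ 7 (mod 8), (2/15) = +1, so (2/15)^2 = +1.
Reached (1/15) = 1. Collecting the sign flips along the way, the symbol is +1.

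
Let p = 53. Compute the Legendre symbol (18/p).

-1

Euler's criterion: (18/53) ≡ 18^26 (mod 53).
18^2 ≡ 6 (mod 53)
18^4 ≡ 36 (mod 53)
18^8 ≡ 24 (mod 53)
18^16 ≡ 46 (mod 53)
18^26 = 18^(16+8+2) ≡ 52 (mod 53).
Result is 52 ≡ −1, so (18/53) = −1.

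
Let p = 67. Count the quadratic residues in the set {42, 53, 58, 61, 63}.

(42/67) = -1 → non-residue.
(53/67) = -1 → non-residue.
(58/67) = -1 → non-residue.
(61/67) = -1 → non-residue.
(63/67) = -1 → non-residue.
Total quadratic residues among the 5: 0.

0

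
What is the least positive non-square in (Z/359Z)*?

7

(2/359) = +1, so 2 is a residue.
(3/359) = +1, so 3 is a residue.
(4/359) = +1, so 4 is a residue.
(5/359) = +1, so 5 is a residue.
(6/359) = +1, so 6 is a residue.
(7/359) = −1, so 7 is the smallest positive non-residue mod 359.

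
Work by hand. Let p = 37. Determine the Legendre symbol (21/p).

Euler's criterion: (21/37) ≡ 21^18 (mod 37).
21^2 ≡ 34 (mod 37)
21^4 ≡ 9 (mod 37)
21^8 ≡ 7 (mod 37)
21^16 ≡ 12 (mod 37)
21^18 = 21^(16+2) ≡ 1 (mod 37).
Result is 1, so (21/37) = 1.

1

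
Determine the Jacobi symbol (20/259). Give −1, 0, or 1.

Pull out 2^2: since 259 ≡ 3 (mod 8), (2/259) = -1, so (2/259)^2 = +1.
Reciprocity: 5 ≡ 1 and 259 ≡ 3 (mod 4), so (5/259) = +(259/5).
Reduce top mod 5: now compute (4/5).
Pull out 2^2: since 5 ≡ 5 (mod 8), (2/5) = -1, so (2/5)^2 = +1.
Reached (1/5) = 1. Collecting the sign flips along the way, the symbol is +1.

1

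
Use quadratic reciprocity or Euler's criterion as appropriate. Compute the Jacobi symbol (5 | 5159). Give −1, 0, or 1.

Reciprocity: 5 ≡ 1 and 5159 ≡ 3 (mod 4), so (5/5159) = +(5159/5).
Reduce top mod 5: now compute (4/5).
Pull out 2^2: since 5 ≡ 5 (mod 8), (2/5) = -1, so (2/5)^2 = +1.
Reached (1/5) = 1. Collecting the sign flips along the way, the symbol is +1.

1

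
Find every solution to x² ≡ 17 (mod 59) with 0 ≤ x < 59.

Since 59 ≡ 3 (mod 4), a square root of 17 is 17^((59+1)/4) = 17^15 mod 59.
Repeated squaring: 17^2≡53, 17^4≡36, 17^8≡57 (mod 59).
17^15 = 17^(8+4+2+1) ≡ 28 (mod 59).
Check: 28² = 784 ≡ 17 (mod 59). The two roots are 28 and 31.

28, 31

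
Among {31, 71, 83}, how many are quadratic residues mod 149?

1

(31/149) = +1 → QR.
(71/149) = -1 → non-residue.
(83/149) = -1 → non-residue.
Total quadratic residues among the 3: 1.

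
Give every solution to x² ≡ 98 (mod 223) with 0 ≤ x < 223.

105, 118

Since 223 ≡ 3 (mod 4), a square root of 98 is 98^((223+1)/4) = 98^56 mod 223.
Repeated squaring: 98^2≡15, 98^4≡2, 98^8≡4, 98^16≡16, 98^32≡33 (mod 223).
98^56 = 98^(32+16+8) ≡ 105 (mod 223).
Check: 105² = 11025 ≡ 98 (mod 223). The two roots are 105 and 118.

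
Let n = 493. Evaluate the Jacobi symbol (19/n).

Reciprocity: 19 ≡ 3 and 493 ≡ 1 (mod 4), so (19/493) = +(493/19).
Reduce top mod 19: now compute (18/19).
Pull out 2: since 19 ≡ 3 (mod 8), (2/19) = -1.
Reciprocity: 9 ≡ 1 and 19 ≡ 3 (mod 4), so (9/19) = +(19/9).
Reduce top mod 9: now compute (1/9).
Reached (1/9) = 1. Collecting the sign flips along the way, the symbol is -1.

-1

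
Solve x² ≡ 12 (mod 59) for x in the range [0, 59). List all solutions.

Since 59 ≡ 3 (mod 4), a square root of 12 is 12^((59+1)/4) = 12^15 mod 59.
Repeated squaring: 12^2≡26, 12^4≡27, 12^8≡21 (mod 59).
12^15 = 12^(8+4+2+1) ≡ 22 (mod 59).
Check: 22² = 484 ≡ 12 (mod 59). The two roots are 22 and 37.

22, 37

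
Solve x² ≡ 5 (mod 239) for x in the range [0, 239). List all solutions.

31, 208

Since 239 ≡ 3 (mod 4), a square root of 5 is 5^((239+1)/4) = 5^60 mod 239.
Repeated squaring: 5^2≡25, 5^4≡147, 5^8≡99, 5^16≡2, 5^32≡4 (mod 239).
5^60 = 5^(32+16+8+4) ≡ 31 (mod 239).
Check: 31² = 961 ≡ 5 (mod 239). The two roots are 31 and 208.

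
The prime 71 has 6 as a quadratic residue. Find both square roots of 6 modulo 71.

Since 71 ≡ 3 (mod 4), a square root of 6 is 6^((71+1)/4) = 6^18 mod 71.
Repeated squaring: 6^2≡36, 6^4≡18, 6^8≡40, 6^16≡38 (mod 71).
6^18 = 6^(16+2) ≡ 19 (mod 71).
Check: 19² = 361 ≡ 6 (mod 71). The two roots are 19 and 52.

19, 52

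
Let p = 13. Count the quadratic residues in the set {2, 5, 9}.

(2/13) = -1 → non-residue.
(5/13) = -1 → non-residue.
(9/13) = +1 → QR.
Total quadratic residues among the 3: 1.

1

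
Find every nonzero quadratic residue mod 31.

Square k = 1,…,15 (k and 31−k give the same square):
1²=1, 2²=4, 3²=9, 4²=16, 5²=25, 6²≡5, 7²≡18, 8²≡2, 9²≡19, 10²≡7, 11²≡28, 12²≡20, 13²≡14, 14²≡10, 15²≡8 (mod 31).
So the quadratic residues mod 31 are {1, 2, 4, 5, 7, 8, 9, 10, 14, 16, 18, 19, 20, 25, 28}.

1 2 4 5 7 8 9 10 14 16 18 19 20 25 28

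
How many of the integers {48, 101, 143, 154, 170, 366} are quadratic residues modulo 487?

(48/487) = -1 → non-residue.
(101/487) = -1 → non-residue.
(143/487) = +1 → QR.
(154/487) = +1 → QR.
(170/487) = +1 → QR.
(366/487) = -1 → non-residue.
Total quadratic residues among the 6: 3.

3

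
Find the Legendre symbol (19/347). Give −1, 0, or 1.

Reciprocity: 19 ≡ 3 and 347 ≡ 3 (mod 4), so (19/347) = −(347/19).
Reduce top mod 19: now compute (5/19).
Reciprocity: 5 ≡ 1 and 19 ≡ 3 (mod 4), so (5/19) = +(19/5).
Reduce top mod 5: now compute (4/5).
Pull out 2^2: since 5 ≡ 5 (mod 8), (2/5) = -1, so (2/5)^2 = +1.
Reached (1/5) = 1. Collecting the sign flips along the way, the symbol is -1.

-1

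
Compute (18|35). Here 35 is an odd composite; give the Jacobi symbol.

Pull out 2: since 35 ≡ 3 (mod 8), (2/35) = -1.
Reciprocity: 9 ≡ 1 and 35 ≡ 3 (mod 4), so (9/35) = +(35/9).
Reduce top mod 9: now compute (8/9).
Pull out 2^3: since 9 ≡ 1 (mod 8), (2/9) = +1, so (2/9)^3 = +1.
Reached (1/9) = 1. Collecting the sign flips along the way, the symbol is -1.

-1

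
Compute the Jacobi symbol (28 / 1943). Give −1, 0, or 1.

-1

Pull out 2^2: since 1943 ≡ 7 (mod 8), (2/1943) = +1, so (2/1943)^2 = +1.
Reciprocity: 7 ≡ 3 and 1943 ≡ 3 (mod 4), so (7/1943) = −(1943/7).
Reduce top mod 7: now compute (4/7).
Pull out 2^2: since 7 ≡ 7 (mod 8), (2/7) = +1, so (2/7)^2 = +1.
Reached (1/7) = 1. Collecting the sign flips along the way, the symbol is -1.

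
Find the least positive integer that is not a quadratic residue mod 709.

2

(2/709) = −1, so 2 is the smallest positive non-residue mod 709.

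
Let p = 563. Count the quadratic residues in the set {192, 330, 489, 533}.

(192/563) = +1 → QR.
(330/563) = +1 → QR.
(489/563) = -1 → non-residue.
(533/563) = -1 → non-residue.
Total quadratic residues among the 4: 2.

2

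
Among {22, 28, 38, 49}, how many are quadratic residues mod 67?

2

(22/67) = +1 → QR.
(28/67) = -1 → non-residue.
(38/67) = -1 → non-residue.
(49/67) = +1 → QR.
Total quadratic residues among the 4: 2.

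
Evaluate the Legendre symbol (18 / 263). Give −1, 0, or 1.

1

Euler's criterion: (18/263) ≡ 18^131 (mod 263).
18^2 ≡ 61 (mod 263)
18^4 ≡ 39 (mod 263)
18^8 ≡ 206 (mod 263)
18^16 ≡ 93 (mod 263)
18^32 ≡ 233 (mod 263)
18^64 ≡ 111 (mod 263)
18^128 ≡ 223 (mod 263)
18^131 = 18^(128+2+1) ≡ 1 (mod 263).
Result is 1, so (18/263) = 1.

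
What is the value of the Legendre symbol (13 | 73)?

-1

Euler's criterion: (13/73) ≡ 13^36 (mod 73).
13^2 ≡ 23 (mod 73)
13^4 ≡ 18 (mod 73)
13^8 ≡ 32 (mod 73)
13^16 ≡ 2 (mod 73)
13^32 ≡ 4 (mod 73)
13^36 = 13^(32+4) ≡ 72 (mod 73).
Result is 72 ≡ −1, so (13/73) = −1.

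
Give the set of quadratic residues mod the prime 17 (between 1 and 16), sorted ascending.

1 2 4 8 9 13 15 16

Square k = 1,…,8 (k and 17−k give the same square):
1²=1, 2²=4, 3²=9, 4²=16, 5²≡8, 6²≡2, 7²≡15, 8²≡13 (mod 17).
So the quadratic residues mod 17 are {1, 2, 4, 8, 9, 13, 15, 16}.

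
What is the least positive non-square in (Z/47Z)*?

5

(2/47) = +1, so 2 is a residue.
(3/47) = +1, so 3 is a residue.
(4/47) = +1, so 4 is a residue.
(5/47) = −1, so 5 is the smallest positive non-residue mod 47.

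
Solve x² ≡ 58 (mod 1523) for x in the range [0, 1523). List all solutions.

Since 1523 ≡ 3 (mod 4), a square root of 58 is 58^((1523+1)/4) = 58^381 mod 1523.
Repeated squaring: 58^2≡318, 58^4≡606, 58^8≡193, 58^16≡697, 58^32≡1495, 58^64≡784, 58^128≡887, 58^256≡901 (mod 1523).
58^381 = 58^(256+64+32+16+8+4+1) ≡ 179 (mod 1523).
Check: 179² = 32041 ≡ 58 (mod 1523). The two roots are 179 and 1344.

179, 1344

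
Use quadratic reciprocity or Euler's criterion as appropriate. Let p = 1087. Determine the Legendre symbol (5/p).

Euler's criterion: (5/1087) ≡ 5^543 (mod 1087).
5^2 ≡ 25 (mod 1087)
5^4 ≡ 625 (mod 1087)
5^8 ≡ 392 (mod 1087)
5^16 ≡ 397 (mod 1087)
5^32 ≡ 1081 (mod 1087)
5^64 ≡ 36 (mod 1087)
5^128 ≡ 209 (mod 1087)
5^256 ≡ 201 (mod 1087)
5^512 ≡ 182 (mod 1087)
5^543 = 5^(512+16+8+4+2+1) ≡ 1086 (mod 1087).
Result is 1086 ≡ −1, so (5/1087) = −1.

-1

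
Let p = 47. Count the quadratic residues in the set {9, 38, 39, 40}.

1

(9/47) = +1 → QR.
(38/47) = -1 → non-residue.
(39/47) = -1 → non-residue.
(40/47) = -1 → non-residue.
Total quadratic residues among the 4: 1.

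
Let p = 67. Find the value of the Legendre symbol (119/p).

-1

Euler's criterion: (119/67) ≡ 52^33 (mod 67).
52^2 ≡ 24 (mod 67)
52^4 ≡ 40 (mod 67)
52^8 ≡ 59 (mod 67)
52^16 ≡ 64 (mod 67)
52^32 ≡ 9 (mod 67)
52^33 = 52^(32+1) ≡ 66 (mod 67).
Result is 66 ≡ −1, so (119/67) = −1.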